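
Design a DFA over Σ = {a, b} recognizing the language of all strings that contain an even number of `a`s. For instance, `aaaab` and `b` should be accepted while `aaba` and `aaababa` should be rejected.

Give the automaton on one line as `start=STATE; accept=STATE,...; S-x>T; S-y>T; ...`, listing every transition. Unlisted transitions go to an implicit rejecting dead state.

start=q0; accept=q0; q0-a>q1; q0-b>q0; q1-a>q0; q1-b>q1

The only thing that matters is how many `a`s have appeared, reduced mod 2. Use one state per residue: q0 for 0, …, q1 for 1. Reading `a` moves to the next residue; anything else stays put. q0 is accepting.
        a   b  
>* q0   q1  q0 
   q1   q0  q1 
(> = start, * = accepting)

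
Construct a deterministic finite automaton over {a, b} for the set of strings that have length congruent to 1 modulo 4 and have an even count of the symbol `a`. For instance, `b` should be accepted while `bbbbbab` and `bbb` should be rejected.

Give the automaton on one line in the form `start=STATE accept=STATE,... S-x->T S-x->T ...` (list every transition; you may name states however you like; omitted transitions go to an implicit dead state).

Build one automaton per condition and run them in lockstep. The first has 4 states tracking the input length modulo 4; the second has 2 states tracking the count of `a`s modulo 2. A product state is a pair (one from each), accepting exactly when both do.
        a   b  
>  S0   S1  S2 
   S1   S3  S4 
 * S2   S4  S3 
   S3   S5  S6 
   S4   S6  S5 
   S5   S0  S7 
   S6   S7  S0 
   S7   S2  S1 
(> = start, * = accepting)

start=S0 accept=S2 S0-a->S1 S0-b->S2 S1-a->S3 S1-b->S4 S2-a->S4 S2-b->S3 S3-a->S5 S3-b->S6 S4-a->S6 S4-b->S5 S5-a->S0 S5-b->S7 S6-a->S7 S6-b->S0 S7-a->S2 S7-b->S1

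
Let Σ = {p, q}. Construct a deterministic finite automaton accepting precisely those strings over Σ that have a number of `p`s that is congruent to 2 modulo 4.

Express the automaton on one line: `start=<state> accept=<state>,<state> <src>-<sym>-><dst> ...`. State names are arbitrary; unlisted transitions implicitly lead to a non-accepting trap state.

start=s0 accept=s2 s0-p->s1 s0-q->s0 s1-p->s2 s1-q->s1 s2-p->s3 s2-q->s2 s3-p->s0 s3-q->s3

Keep the running count of `p`s modulo 4: each `p` advances along the cycle s0 → s1 → s2 → s3 → s0 while other symbols loop. Accept at s2.
4 states suffice.
        p   q  
>  s0   s1  s0 
   s1   s2  s1 
 * s2   s3  s2 
   s3   s0  s3 
(> = start, * = accepting)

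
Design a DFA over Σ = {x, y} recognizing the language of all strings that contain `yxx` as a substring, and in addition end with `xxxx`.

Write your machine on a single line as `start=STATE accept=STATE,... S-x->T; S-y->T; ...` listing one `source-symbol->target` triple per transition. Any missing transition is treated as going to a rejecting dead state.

start=q0; accept=q5; q0-x->q0; q0-y->q1; q1-x->q2; q1-y->q1; q2-x->q3; q2-y->q1; q3-x->q4; q3-y->q1; q4-x->q5; q4-y->q1; q5-x->q5; q5-y->q1

Run two small machines in parallel and take their product. One (4 states) tracks whether and how much of `yxx` has been seen; the other (5 states) tracks how much of the suffix `xxxx` has currently been matched. Each combined state is a pair, one component from each; accept when both components accept. After merging equivalent states the machine shrinks.
With 6 states:
        x   y  
>  q0   q0  q1 
   q1   q2  q1 
   q2   q3  q1 
   q3   q4  q1 
   q4   q5  q1 
 * q5   q5  q1 
(> = start, * = accepting)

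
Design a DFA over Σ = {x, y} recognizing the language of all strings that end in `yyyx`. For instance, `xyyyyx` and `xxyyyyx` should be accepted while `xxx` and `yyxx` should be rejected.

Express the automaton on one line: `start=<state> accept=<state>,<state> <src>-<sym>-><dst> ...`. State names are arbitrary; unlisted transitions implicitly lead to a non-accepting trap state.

start=q0 accept=q4 q0-x->q0 q0-y->q1 q1-x->q0 q1-y->q2 q2-x->q0 q2-y->q3 q3-x->q4 q3-y->q3 q4-x->q0 q4-y->q1

Remember how much of `yyyx` the current input suffix matches. State q0 means no match yet; q1 means the last symbol is `y`; q2 means the last 2 symbols are `yy`; q3 means the last 3 symbols are `yyy`; q4 means the last 4 symbols are `yyyx`. Only q4 accepts. On a mismatch, fall back to the longest proper suffix that is still a prefix of `yyyx`.
With 5 states:
        x   y  
>  q0   q0  q1 
   q1   q0  q2 
   q2   q0  q3 
   q3   q4  q3 
 * q4   q0  q1 
(> = start, * = accepting)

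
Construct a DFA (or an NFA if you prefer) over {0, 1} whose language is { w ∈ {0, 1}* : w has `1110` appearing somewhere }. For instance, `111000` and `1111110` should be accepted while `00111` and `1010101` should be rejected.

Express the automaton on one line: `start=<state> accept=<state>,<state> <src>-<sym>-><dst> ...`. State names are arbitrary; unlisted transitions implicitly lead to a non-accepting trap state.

States q0..q3 record the length of the longest prefix of `1110` that matches the current input suffix. Reaching q4 means `1110` has been seen, and we stay there forever. Accept from q4.
5 states suffice.
        0   1  
>  q0   q0  q1 
   q1   q0  q2 
   q2   q0  q3 
   q3   q4  q3 
 * q4   q4  q4 
(> = start, * = accepting)

start=q0 accept=q4 q0-0->q0 q0-1->q1 q1-0->q0 q1-1->q2 q2-0->q0 q2-1->q3 q3-0->q4 q3-1->q3 q4-0->q4 q4-1->q4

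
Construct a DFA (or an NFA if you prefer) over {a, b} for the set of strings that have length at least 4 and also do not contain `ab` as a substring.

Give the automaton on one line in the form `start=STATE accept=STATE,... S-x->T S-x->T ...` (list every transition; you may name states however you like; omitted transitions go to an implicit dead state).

Handle the two conditions separately and then intersect. The first has 6 states tracking the input length, saturating at 5; the second has 3 states tracking partial matches of the forbidden pattern `ab`. A product state is a pair (one from each), accepting exactly when both do.
A 15-state machine:
          a    b  
>  S0     S1   S2 
   S1     S3   S4 
   S2     S3   S5 
   S3     S6   S7 
   S4     S7   S7 
   S5     S6   S8 
   S6     S9  S10 
   S7    S10  S10 
   S8     S9  S11 
 * S9    S12  S13 
   S10   S13  S13 
 * S11   S12  S14 
 * S12   S12  S13 
   S13   S13  S13 
 * S14   S12  S14 
(> = start, * = accepting)

start=S0 accept=S9,S11,S12,S14 S0-a->S1 S0-b->S2 S1-a->S3 S1-b->S4 S2-a->S3 S2-b->S5 S3-a->S6 S3-b->S7 S4-a->S7 S4-b->S7 S5-a->S6 S5-b->S8 S6-a->S9 S6-b->S10 S7-a->S10 S7-b->S10 S8-a->S9 S8-b->S11 S9-a->S12 S9-b->S13 S10-a->S13 S10-b->S13 S11-a->S12 S11-b->S14 S12-a->S12 S12-b->S13 S13-a->S13 S13-b->S13 S14-a->S12 S14-b->S14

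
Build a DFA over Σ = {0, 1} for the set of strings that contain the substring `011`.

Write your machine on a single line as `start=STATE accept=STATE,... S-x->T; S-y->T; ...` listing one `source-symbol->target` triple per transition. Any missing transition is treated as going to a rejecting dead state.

States q0..q2 record the length of the longest prefix of `011` that matches the current input suffix. Reaching q3 means `011` has been seen, and we stay there forever. Accept from q3.
With 4 states:
        0   1  
>  q0   q1  q0 
   q1   q1  q2 
   q2   q1  q3 
 * q3   q3  q3 
(> = start, * = accepting)

start=q0; accept=q3; q0-0->q1; q0-1->q0; q1-0->q1; q1-1->q2; q2-0->q1; q2-1->q3; q3-0->q3; q3-1->q3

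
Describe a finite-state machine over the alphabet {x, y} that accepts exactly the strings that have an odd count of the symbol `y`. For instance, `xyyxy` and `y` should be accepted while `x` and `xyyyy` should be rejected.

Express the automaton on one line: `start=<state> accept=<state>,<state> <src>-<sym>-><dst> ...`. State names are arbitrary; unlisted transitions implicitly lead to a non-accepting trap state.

Keep the running count of `y`s modulo 2: each `y` advances along the cycle S0 → S1 → S0 while other symbols loop. Accept at S1.
With 2 states:
        x   y  
>  S0   S0  S1 
 * S1   S1  S0 
(> = start, * = accepting)

start=S0 accept=S1 S0-x->S0 S0-y->S1 S1-x->S1 S1-y->S0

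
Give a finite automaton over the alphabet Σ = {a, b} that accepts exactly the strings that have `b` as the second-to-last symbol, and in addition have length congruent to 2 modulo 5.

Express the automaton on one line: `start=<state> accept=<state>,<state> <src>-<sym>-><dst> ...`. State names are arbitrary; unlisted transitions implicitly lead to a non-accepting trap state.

start=s0 accept=s4 s0-a->s1 s0-b->s2 s1-a->s3 s1-b->s3 s2-a->s4 s2-b->s4 s3-a->s5 s3-b->s5 s4-a->s5 s4-b->s5 s5-a->s6 s5-b->s6 s6-a->s0 s6-b->s0

Run two small machines in parallel and take their product. One (7 states) tracks the last 2 symbols read; the other (5 states) tracks the input length modulo 5. Each combined state is a pair, one component from each; accept when both components accept. After merging equivalent states the machine shrinks.
A 7-state machine:
        a   b  
>  s0   s1  s2 
   s1   s3  s3 
   s2   s4  s4 
   s3   s5  s5 
 * s4   s5  s5 
   s5   s6  s6 
   s6   s0  s0 
(> = start, * = accepting)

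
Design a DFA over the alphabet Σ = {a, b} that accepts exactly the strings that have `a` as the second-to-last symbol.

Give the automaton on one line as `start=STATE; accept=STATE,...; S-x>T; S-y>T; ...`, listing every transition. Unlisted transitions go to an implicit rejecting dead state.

Because acceptance depends on a position counted from the end, the machine has to buffer the most recent 2 symbols. Make each state the string of the last up-to-2 symbols read; on input `x` shift the window left and append `x`. Accept when the buffered window has length 2 and begins with `a`.
With 7 states:
        a   b  
>  s0   s1  s2 
   s1   s3  s4 
   s2   s5  s6 
 * s3   s3  s4 
 * s4   s5  s6 
   s5   s3  s4 
   s6   s5  s6 
(> = start, * = accepting)

start=s0; accept=s3,s4; s0-a>s1; s0-b>s2; s1-a>s3; s1-b>s4; s2-a>s5; s2-b>s6; s3-a>s3; s3-b>s4; s4-a>s5; s4-b>s6; s5-a>s3; s5-b>s4; s6-a>s5; s6-b>s6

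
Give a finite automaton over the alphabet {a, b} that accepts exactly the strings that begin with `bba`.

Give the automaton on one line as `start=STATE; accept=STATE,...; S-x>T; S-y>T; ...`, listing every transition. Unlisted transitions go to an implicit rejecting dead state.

Check the first 3 symbols one by one: q0 through q2 record how many have matched `bba` so far; any wrong symbol goes to the dead state q4. After all 3 match we enter the accepting sink q3.
With 5 states:
        a   b  
>  q0   q4  q1 
   q1   q4  q2 
   q2   q3  q4 
 * q3   q3  q3 
   q4   q4  q4 
(> = start, * = accepting)

start=q0; accept=q3; q0-a>q4; q0-b>q1; q1-a>q4; q1-b>q2; q2-a>q3; q2-b>q4; q3-a>q3; q3-b>q3; q4-a>q4; q4-b>q4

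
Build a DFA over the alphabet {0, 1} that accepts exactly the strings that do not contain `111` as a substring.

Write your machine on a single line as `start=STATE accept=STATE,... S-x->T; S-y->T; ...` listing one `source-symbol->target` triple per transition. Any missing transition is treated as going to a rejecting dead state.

start=A; accept=A,B,C; A-0->A; A-1->B; B-0->A; B-1->C; C-0->A; C-1->D; D-0->D; D-1->D

This is the complement of 'contains `111`'. Use the same substring-matching states — A through D holding how much of `111` has just been matched — but flip the accepting set: everything except the trap D accepts.
4 states suffice.
       0  1 
>* A   A  B 
 * B   A  C 
 * C   A  D 
   D   D  D 
(> = start, * = accepting)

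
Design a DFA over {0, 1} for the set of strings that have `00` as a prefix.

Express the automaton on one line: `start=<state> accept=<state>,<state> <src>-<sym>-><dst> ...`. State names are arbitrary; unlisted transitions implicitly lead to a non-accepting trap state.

Check the first 2 symbols one by one: S0 through S1 record how many have matched `00` so far; any wrong symbol goes to the dead state S3. After all 2 match we enter the accepting sink S2.
A 4-state machine:
        0   1  
>  S0   S1  S3 
   S1   S2  S3 
 * S2   S2  S2 
   S3   S3  S3 
(> = start, * = accepting)

start=S0 accept=S2 S0-0->S1 S0-1->S3 S1-0->S2 S1-1->S3 S2-0->S2 S2-1->S2 S3-0->S3 S3-1->S3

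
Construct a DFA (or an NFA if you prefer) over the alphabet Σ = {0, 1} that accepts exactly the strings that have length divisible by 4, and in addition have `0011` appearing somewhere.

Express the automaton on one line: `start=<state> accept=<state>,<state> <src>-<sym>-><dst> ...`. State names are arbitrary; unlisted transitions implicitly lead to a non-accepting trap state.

start=s0 accept=s13 s0-0->s1 s0-1->s2 s1-0->s3 s1-1->s4 s2-0->s5 s2-1->s4 s3-0->s6 s3-1->s7 s4-0->s8 s4-1->s9 s5-0->s6 s5-1->s9 s6-0->s10 s6-1->s11 s7-0->s12 s7-1->s13 s8-0->s10 s8-1->s0 s9-0->s12 s9-1->s0 s10-0->s14 s10-1->s15 s11-0->s1 s11-1->s16 s12-0->s14 s12-1->s2 s13-0->s16 s13-1->s16 s14-0->s3 s14-1->s17 s15-0->s5 s15-1->s18 s16-0->s18 s16-1->s18 s17-0->s8 s17-1->s19 s18-0->s19 s18-1->s19 s19-0->s13 s19-1->s13

Build one automaton per condition and run them in lockstep. The first has 4 states tracking the input length modulo 4; the second has 5 states tracking whether and how much of `0011` has been seen. A product state is a pair (one from each), accepting exactly when both do.
20 states suffice.
          0    1  
>  s0     s1   s2 
   s1     s3   s4 
   s2     s5   s4 
   s3     s6   s7 
   s4     s8   s9 
   s5     s6   s9 
   s6    s10  s11 
   s7    s12  s13 
   s8    s10   s0 
   s9    s12   s0 
   s10   s14  s15 
   s11    s1  s16 
   s12   s14   s2 
 * s13   s16  s16 
   s14    s3  s17 
   s15    s5  s18 
   s16   s18  s18 
   s17    s8  s19 
   s18   s19  s19 
   s19   s13  s13 
(> = start, * = accepting)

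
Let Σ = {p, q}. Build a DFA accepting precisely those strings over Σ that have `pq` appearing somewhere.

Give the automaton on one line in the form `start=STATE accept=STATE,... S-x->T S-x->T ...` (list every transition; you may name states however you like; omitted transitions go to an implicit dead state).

start=s0 accept=s2 s0-p->s1 s0-q->s0 s1-p->s1 s1-q->s2 s2-p->s2 s2-q->s2

Track how much of `pq` has been matched so far: state s0 is no progress, s2 is the absorbing accept state reached once `pq` has occurred. Intermediate states record partial matches; on a mismatch, fall back to the longest reusable overlap.
A 3-state machine:
        p   q  
>  s0   s1  s0 
   s1   s1  s2 
 * s2   s2  s2 
(> = start, * = accepting)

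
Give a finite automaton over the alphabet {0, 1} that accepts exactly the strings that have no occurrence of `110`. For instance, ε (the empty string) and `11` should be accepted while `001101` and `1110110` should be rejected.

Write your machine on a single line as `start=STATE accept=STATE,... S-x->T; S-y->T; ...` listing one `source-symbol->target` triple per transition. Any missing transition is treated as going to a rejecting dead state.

start=s0; accept=s0,s1,s2; s0-0->s0; s0-1->s1; s1-0->s0; s1-1->s2; s2-0->s3; s2-1->s2; s3-0->s3; s3-1->s3

Track partial matches of the forbidden pattern `110`. State s3 is a dead state reached once `110` has occurred; every other state accepts. s0 means no part of `110` is currently matched.
4 states suffice.
        0   1  
>* s0   s0  s1 
 * s1   s0  s2 
 * s2   s3  s2 
   s3   s3  s3 
(> = start, * = accepting)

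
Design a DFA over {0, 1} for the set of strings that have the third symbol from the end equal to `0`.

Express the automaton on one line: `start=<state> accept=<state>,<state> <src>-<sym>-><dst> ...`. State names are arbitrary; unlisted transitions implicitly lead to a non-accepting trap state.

start=q0 accept=q7,q8,q9,q10 q0-0->q1 q0-1->q2 q1-0->q3 q1-1->q4 q2-0->q5 q2-1->q6 q3-0->q7 q3-1->q8 q4-0->q9 q4-1->q10 q5-0->q11 q5-1->q12 q6-0->q13 q6-1->q14 q7-0->q7 q7-1->q8 q8-0->q9 q8-1->q10 q9-0->q11 q9-1->q12 q10-0->q13 q10-1->q14 q11-0->q7 q11-1->q8 q12-0->q9 q12-1->q10 q13-0->q11 q13-1->q12 q14-0->q13 q14-1->q14

Because acceptance depends on a position counted from the end, the machine has to buffer the most recent 3 symbols. Make each state the string of the last up-to-3 symbols read; on input `x` shift the window left and append `x`. Accept when the buffered window has length 3 and begins with `0`.
          0    1  
>  q0     q1   q2 
   q1     q3   q4 
   q2     q5   q6 
   q3     q7   q8 
   q4     q9  q10 
   q5    q11  q12 
   q6    q13  q14 
 * q7     q7   q8 
 * q8     q9  q10 
 * q9    q11  q12 
 * q10   q13  q14 
   q11    q7   q8 
   q12    q9  q10 
   q13   q11  q12 
   q14   q13  q14 
(> = start, * = accepting)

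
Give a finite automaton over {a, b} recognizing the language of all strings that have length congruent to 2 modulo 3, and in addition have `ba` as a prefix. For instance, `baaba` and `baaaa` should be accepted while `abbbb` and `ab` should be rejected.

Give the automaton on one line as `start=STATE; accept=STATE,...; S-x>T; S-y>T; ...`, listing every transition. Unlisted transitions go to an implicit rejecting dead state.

Handle the two conditions separately and then intersect. The first has 3 states tracking the input length modulo 3; the second has 4 states tracking whether the input so far still matches the prefix `ba`. A product state is a pair (one from each), accepting exactly when both do. Minimizing collapses redundant product states.
A 6-state machine:
        a   b  
>  s0   s1  s2 
   s1   s1  s1 
   s2   s3  s1 
 * s3   s4  s4 
   s4   s5  s5 
   s5   s3  s3 
(> = start, * = accepting)

start=s0; accept=s3; s0-a>s1; s0-b>s2; s1-a>s1; s1-b>s1; s2-a>s3; s2-b>s1; s3-a>s4; s3-b>s4; s4-a>s5; s4-b>s5; s5-a>s3; s5-b>s3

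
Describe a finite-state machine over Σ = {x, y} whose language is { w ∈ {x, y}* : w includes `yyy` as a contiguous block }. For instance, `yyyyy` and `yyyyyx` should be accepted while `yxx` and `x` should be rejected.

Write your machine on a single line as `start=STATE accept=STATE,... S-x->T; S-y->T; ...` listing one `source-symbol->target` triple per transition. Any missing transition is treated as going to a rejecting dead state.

start=q0; accept=q3; q0-x->q0; q0-y->q1; q1-x->q0; q1-y->q2; q2-x->q0; q2-y->q3; q3-x->q3; q3-y->q3

Track how much of `yyy` has been matched so far: state q0 is no progress, q3 is the absorbing accept state reached once `yyy` has occurred. Intermediate states record partial matches; on a mismatch, fall back to the longest reusable overlap.
4 states suffice.
        x   y  
>  q0   q0  q1 
   q1   q0  q2 
   q2   q0  q3 
 * q3   q3  q3 
(> = start, * = accepting)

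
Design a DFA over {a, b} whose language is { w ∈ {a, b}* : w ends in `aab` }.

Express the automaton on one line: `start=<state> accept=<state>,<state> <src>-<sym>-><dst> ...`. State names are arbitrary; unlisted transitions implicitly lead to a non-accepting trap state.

Let each state record the length of the longest suffix of the input read so far that is also a prefix of `aab`. s1 means the last symbol is `a`; s2 means the last 2 symbols are `aa`; s3 means the last 3 symbols are `aab`. Accept only at s3, where the string currently ends in `aab`.
A 4-state machine:
        a   b  
>  s0   s1  s0 
   s1   s2  s0 
   s2   s2  s3 
 * s3   s1  s0 
(> = start, * = accepting)

start=s0 accept=s3 s0-a->s1 s0-b->s0 s1-a->s2 s1-b->s0 s2-a->s2 s2-b->s3 s3-a->s1 s3-b->s0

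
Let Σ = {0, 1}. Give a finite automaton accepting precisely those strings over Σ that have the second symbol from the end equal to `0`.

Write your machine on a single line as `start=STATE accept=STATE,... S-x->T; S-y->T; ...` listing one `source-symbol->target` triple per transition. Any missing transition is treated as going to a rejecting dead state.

start=A; accept=D,E; A-0->B; A-1->C; B-0->D; B-1->E; C-0->F; C-1->G; D-0->D; D-1->E; E-0->F; E-1->G; F-0->D; F-1->E; G-0->F; G-1->G

A DFA must remember the last 2 symbols (since which symbol is second-to-last isn't known until the input ends). Use one state per possible window of the last ≤2 symbols; accept from those whose window starts with `0`.
With 7 states:
       0  1 
>  A   B  C 
   B   D  E 
   C   F  G 
 * D   D  E 
 * E   F  G 
   F   D  E 
   G   F  G 
(> = start, * = accepting)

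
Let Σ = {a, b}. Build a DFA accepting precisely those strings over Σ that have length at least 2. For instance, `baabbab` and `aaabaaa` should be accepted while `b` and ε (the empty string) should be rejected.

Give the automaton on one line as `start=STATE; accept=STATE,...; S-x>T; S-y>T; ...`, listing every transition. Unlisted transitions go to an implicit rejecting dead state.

start=q0; accept=q2,q3; q0-a>q1; q0-b>q1; q1-a>q2; q1-b>q2; q2-a>q3; q2-b>q3; q3-a>q3; q3-b>q3

We only need to distinguish lengths 0, 1, …, 2, and '>2'. Chain q0 → q1 → q2 → q3 on every symbol, with q3 looping. Accepting states: {q2, q3}.
4 states suffice.
        a   b  
>  q0   q1  q1 
   q1   q2  q2 
 * q2   q3  q3 
 * q3   q3  q3 
(> = start, * = accepting)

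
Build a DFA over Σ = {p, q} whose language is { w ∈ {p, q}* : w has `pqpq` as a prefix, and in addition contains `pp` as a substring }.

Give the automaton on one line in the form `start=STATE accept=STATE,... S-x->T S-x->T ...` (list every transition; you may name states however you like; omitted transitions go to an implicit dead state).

start=A accept=J A-p->B A-q->C B-p->D B-q->E C-p->F C-q->C D-p->D D-q->D E-p->G E-q->C F-p->D F-q->C G-p->D G-q->H H-p->I H-q->H I-p->J I-q->H J-p->J J-q->J

Run two small machines in parallel and take their product. One (6 states) tracks whether the input so far still matches the prefix `pqpq`; the other (3 states) tracks whether and how much of `pp` has been seen. Each combined state is a pair, one component from each; accept when both components accept.
       p  q 
>  A   B  C 
   B   D  E 
   C   F  C 
   D   D  D 
   E   G  C 
   F   D  C 
   G   D  H 
   H   I  H 
   I   J  H 
 * J   J  J 
(> = start, * = accepting)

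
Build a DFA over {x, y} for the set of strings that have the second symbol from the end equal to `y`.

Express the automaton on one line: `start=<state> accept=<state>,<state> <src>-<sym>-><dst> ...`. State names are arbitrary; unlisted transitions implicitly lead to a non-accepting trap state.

start=q0 accept=q5,q6 q0-x->q1 q0-y->q2 q1-x->q3 q1-y->q4 q2-x->q5 q2-y->q6 q3-x->q3 q3-y->q4 q4-x->q5 q4-y->q6 q5-x->q3 q5-y->q4 q6-x->q5 q6-y->q6

A DFA must remember the last 2 symbols (since which symbol is second-to-last isn't known until the input ends). Use one state per possible window of the last ≤2 symbols; accept from those whose window starts with `y`.
        x   y  
>  q0   q1  q2 
   q1   q3  q4 
   q2   q5  q6 
   q3   q3  q4 
   q4   q5  q6 
 * q5   q3  q4 
 * q6   q5  q6 
(> = start, * = accepting)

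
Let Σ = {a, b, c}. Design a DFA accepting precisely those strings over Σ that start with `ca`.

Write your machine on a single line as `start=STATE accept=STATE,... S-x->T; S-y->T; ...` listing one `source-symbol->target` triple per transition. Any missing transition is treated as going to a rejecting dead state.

Walk along `ca` while the input agrees: from q0 take `c` to q1, and so on. Any deviation drops to the rejecting sink q3. Once q2 is reached the prefix is confirmed and every continuation is accepted.
With 4 states:
        a   b   c  
>  q0   q3  q3  q1 
   q1   q2  q3  q3 
 * q2   q2  q2  q2 
   q3   q3  q3  q3 
(> = start, * = accepting)

start=q0; accept=q2; q0-a->q3; q0-b->q3; q0-c->q1; q1-a->q2; q1-b->q3; q1-c->q3; q2-a->q2; q2-b->q2; q2-c->q2; q3-a->q3; q3-b->q3; q3-c->q3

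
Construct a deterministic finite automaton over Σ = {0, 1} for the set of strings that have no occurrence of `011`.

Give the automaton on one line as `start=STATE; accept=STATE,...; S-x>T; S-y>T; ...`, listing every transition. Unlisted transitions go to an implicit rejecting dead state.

start=A; accept=A,B,C; A-0>B; A-1>A; B-0>B; B-1>C; C-0>B; C-1>D; D-0>D; D-1>D

This is the complement of 'contains `011`'. Use the same substring-matching states — A through D holding how much of `011` has just been matched — but flip the accepting set: everything except the trap D accepts.
       0  1 
>* A   B  A 
 * B   B  C 
 * C   B  D 
   D   D  D 
(> = start, * = accepting)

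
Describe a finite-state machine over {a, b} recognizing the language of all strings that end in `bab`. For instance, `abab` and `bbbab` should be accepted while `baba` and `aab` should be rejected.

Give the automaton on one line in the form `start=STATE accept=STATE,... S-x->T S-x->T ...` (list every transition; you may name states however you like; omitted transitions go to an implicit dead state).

Let each state record the length of the longest suffix of the input read so far that is also a prefix of `bab`. s1 means the last symbol is `b`; s2 means the last 2 symbols are `ba`; s3 means the last 3 symbols are `bab`. Accept only at s3, where the string currently ends in `bab`.
4 states suffice.
        a   b  
>  s0   s0  s1 
   s1   s2  s1 
   s2   s0  s3 
 * s3   s2  s1 
(> = start, * = accepting)

start=s0 accept=s3 s0-a->s0 s0-b->s1 s1-a->s2 s1-b->s1 s2-a->s0 s2-b->s3 s3-a->s2 s3-b->s1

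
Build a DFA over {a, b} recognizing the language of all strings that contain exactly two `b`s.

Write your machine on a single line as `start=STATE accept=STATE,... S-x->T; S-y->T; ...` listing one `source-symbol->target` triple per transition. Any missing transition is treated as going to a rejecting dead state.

start=q0; accept=q2; q0-a->q0; q0-b->q1; q1-a->q1; q1-b->q2; q2-a->q2; q2-b->q3; q3-a->q3; q3-b->q3

Only the number of `b`s matters, and only up to 3. Make a chain q0 → q1 → q2 → q3 advanced by each `b` (with q3 absorbing); every other symbol self-loops. The accepting set is {q2}.
4 states suffice.
        a   b  
>  q0   q0  q1 
   q1   q1  q2 
 * q2   q2  q3 
   q3   q3  q3 
(> = start, * = accepting)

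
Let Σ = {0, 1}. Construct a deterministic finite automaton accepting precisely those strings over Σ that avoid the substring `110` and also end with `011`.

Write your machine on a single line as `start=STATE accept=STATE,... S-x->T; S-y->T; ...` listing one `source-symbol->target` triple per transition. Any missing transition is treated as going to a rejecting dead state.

Handle the two conditions separately and then intersect. One (4 states) tracks partial matches of the forbidden pattern `110`; the other (4 states) tracks how much of the suffix `011` has currently been matched. Each combined state is a pair, one component from each; accept when both components accept.
With 10 states:
        0   1  
>  S0   S1  S2 
   S1   S1  S3 
   S2   S1  S4 
   S3   S1  S5 
   S4   S6  S4 
 * S5   S6  S4 
   S6   S6  S7 
   S7   S6  S8 
   S8   S6  S9 
   S9   S6  S9 
(> = start, * = accepting)

start=S0; accept=S5; S0-0->S1; S0-1->S2; S1-0->S1; S1-1->S3; S2-0->S1; S2-1->S4; S3-0->S1; S3-1->S5; S4-0->S6; S4-1->S4; S5-0->S6; S5-1->S4; S6-0->S6; S6-1->S7; S7-0->S6; S7-1->S8; S8-0->S6; S8-1->S9; S9-0->S6; S9-1->S9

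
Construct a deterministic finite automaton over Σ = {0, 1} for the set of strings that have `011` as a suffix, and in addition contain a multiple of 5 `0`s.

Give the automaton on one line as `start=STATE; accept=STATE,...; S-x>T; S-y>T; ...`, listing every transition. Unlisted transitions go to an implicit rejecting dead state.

start=A; accept=H; A-0>B; A-1>A; B-0>C; B-1>B; C-0>D; C-1>C; D-0>E; D-1>D; E-0>F; E-1>E; F-0>B; F-1>G; G-0>B; G-1>H; H-0>B; H-1>A

Run two small machines in parallel and take their product. One (4 states) tracks how much of the suffix `011` has currently been matched; the other (5 states) tracks the count of `0`s modulo 5. Each combined state is a pair, one component from each; accept when both components accept. Equivalent product states are then merged.
       0  1 
>  A   B  A 
   B   C  B 
   C   D  C 
   D   E  D 
   E   F  E 
   F   B  G 
   G   B  H 
 * H   B  A 
(> = start, * = accepting)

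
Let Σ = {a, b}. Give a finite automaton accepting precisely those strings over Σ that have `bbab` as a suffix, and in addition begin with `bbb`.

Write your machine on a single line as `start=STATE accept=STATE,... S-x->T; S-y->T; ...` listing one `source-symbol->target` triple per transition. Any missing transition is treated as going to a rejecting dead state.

start=s0; accept=s11; s0-a->s1; s0-b->s2; s1-a->s1; s1-b->s3; s2-a->s1; s2-b->s4; s3-a->s1; s3-b->s5; s4-a->s6; s4-b->s7; s5-a->s6; s5-b->s5; s6-a->s1; s6-b->s8; s7-a->s9; s7-b->s7; s8-a->s1; s8-b->s5; s9-a->s10; s9-b->s11; s10-a->s10; s10-b->s12; s11-a->s10; s11-b->s7; s12-a->s10; s12-b->s7

Build one automaton per condition and run them in lockstep. The first has 5 states tracking how much of the suffix `bbab` has currently been matched; the second has 5 states tracking whether the input so far still matches the prefix `bbb`. A product state is a pair (one from each), accepting exactly when both do.
A 13-state machine:
          a    b  
>  s0     s1   s2 
   s1     s1   s3 
   s2     s1   s4 
   s3     s1   s5 
   s4     s6   s7 
   s5     s6   s5 
   s6     s1   s8 
   s7     s9   s7 
   s8     s1   s5 
   s9    s10  s11 
   s10   s10  s12 
 * s11   s10   s7 
   s12   s10   s7 
(> = start, * = accepting)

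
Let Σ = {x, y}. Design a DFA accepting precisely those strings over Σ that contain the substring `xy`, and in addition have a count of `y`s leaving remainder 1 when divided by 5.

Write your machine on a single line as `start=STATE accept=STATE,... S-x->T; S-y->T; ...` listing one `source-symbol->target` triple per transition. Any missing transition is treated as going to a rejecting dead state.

Run two small machines in parallel and take their product. One (3 states) tracks whether and how much of `xy` has been seen; the other (5 states) tracks the count of `y`s modulo 5. Each combined state is a pair, one component from each; accept when both components accept.
With 15 states:
          x    y  
>  q0     q1   q2 
   q1     q1   q3 
   q2     q4   q5 
 * q3     q3   q6 
   q4     q4   q6 
   q5     q7   q8 
   q6     q6   q9 
   q7     q7   q9 
   q8    q10  q11 
   q9     q9  q12 
   q10   q10  q12 
   q11   q13   q0 
   q12   q12  q14 
   q13   q13  q14 
   q14   q14   q3 
(> = start, * = accepting)

start=q0; accept=q3; q0-x->q1; q0-y->q2; q1-x->q1; q1-y->q3; q2-x->q4; q2-y->q5; q3-x->q3; q3-y->q6; q4-x->q4; q4-y->q6; q5-x->q7; q5-y->q8; q6-x->q6; q6-y->q9; q7-x->q7; q7-y->q9; q8-x->q10; q8-y->q11; q9-x->q9; q9-y->q12; q10-x->q10; q10-y->q12; q11-x->q13; q11-y->q0; q12-x->q12; q12-y->q14; q13-x->q13; q13-y->q14; q14-x->q14; q14-y->q3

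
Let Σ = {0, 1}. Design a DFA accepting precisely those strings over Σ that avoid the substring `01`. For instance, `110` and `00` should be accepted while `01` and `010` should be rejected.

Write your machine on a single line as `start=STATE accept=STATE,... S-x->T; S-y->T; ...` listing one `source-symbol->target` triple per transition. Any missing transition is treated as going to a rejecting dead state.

start=q0; accept=q0,q1; q0-0->q1; q0-1->q0; q1-0->q1; q1-1->q2; q2-0->q2; q2-1->q2

This is the complement of 'contains `01`'. Use the same substring-matching states — q0 through q2 holding how much of `01` has just been matched — but flip the accepting set: everything except the trap q2 accepts.
3 states suffice.
        0   1  
>* q0   q1  q0 
 * q1   q1  q2 
   q2   q2  q2 
(> = start, * = accepting)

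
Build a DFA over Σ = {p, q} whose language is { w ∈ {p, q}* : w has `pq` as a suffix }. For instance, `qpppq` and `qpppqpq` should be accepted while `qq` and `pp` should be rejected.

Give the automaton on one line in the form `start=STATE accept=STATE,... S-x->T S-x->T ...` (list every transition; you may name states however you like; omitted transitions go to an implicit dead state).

start=A accept=C A-p->B A-q->A B-p->B B-q->C C-p->B C-q->A

Let each state record the length of the longest suffix of the input read so far that is also a prefix of `pq`. B means the last symbol is `p`; C means the last 2 symbols are `pq`. Accept only at C, where the string currently ends in `pq`.
A 3-state machine:
       p  q 
>  A   B  A 
   B   B  C 
 * C   B  A 
(> = start, * = accepting)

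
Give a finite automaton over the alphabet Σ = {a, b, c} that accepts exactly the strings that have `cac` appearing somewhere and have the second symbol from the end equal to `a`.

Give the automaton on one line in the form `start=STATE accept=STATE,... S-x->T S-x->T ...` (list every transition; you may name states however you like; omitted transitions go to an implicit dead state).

start=S0 accept=S3,S6 S0-a->S0 S0-b->S0 S0-c->S1 S1-a->S2 S1-b->S0 S1-c->S1 S2-a->S0 S2-b->S0 S2-c->S3 S3-a->S4 S3-b->S5 S3-c->S5 S4-a->S6 S4-b->S3 S4-c->S3 S5-a->S4 S5-b->S5 S5-c->S5 S6-a->S6 S6-b->S3 S6-c->S3

Run two small machines in parallel and take their product. One (4 states) tracks whether and how much of `cac` has been seen; the other (13 states) tracks the last 2 symbols read. Each combined state is a pair, one component from each; accept when both components accept. Minimizing collapses redundant product states.
With 7 states:
        a   b   c  
>  S0   S0  S0  S1 
   S1   S2  S0  S1 
   S2   S0  S0  S3 
 * S3   S4  S5  S5 
   S4   S6  S3  S3 
   S5   S4  S5  S5 
 * S6   S6  S3  S3 
(> = start, * = accepting)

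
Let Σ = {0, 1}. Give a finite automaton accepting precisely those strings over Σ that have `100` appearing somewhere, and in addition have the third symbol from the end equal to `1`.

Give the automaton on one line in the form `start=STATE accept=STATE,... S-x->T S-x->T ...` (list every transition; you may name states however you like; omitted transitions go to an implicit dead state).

start=A accept=L,T,U,V A-0->B A-1->C B-0->D B-1->E C-0->F C-1->G D-0->H D-1->I E-0->J E-1->K F-0->L F-1->M G-0->N G-1->O H-0->H H-1->I I-0->J I-1->K J-0->L J-1->M K-0->N K-1->O L-0->P L-1->Q M-0->J M-1->K N-0->L N-1->M O-0->N O-1->O P-0->P P-1->Q Q-0->R Q-1->S R-0->L R-1->T S-0->U S-1->V T-0->R T-1->S U-0->L U-1->T V-0->U V-1->V

Run two small machines in parallel and take their product. One (4 states) tracks whether and how much of `100` has been seen; the other (15 states) tracks the last 3 symbols read. Each combined state is a pair, one component from each; accept when both components accept.
22 states suffice.
       0  1 
>  A   B  C 
   B   D  E 
   C   F  G 
   D   H  I 
   E   J  K 
   F   L  M 
   G   N  O 
   H   H  I 
   I   J  K 
   J   L  M 
   K   N  O 
 * L   P  Q 
   M   J  K 
   N   L  M 
   O   N  O 
   P   P  Q 
   Q   R  S 
   R   L  T 
   S   U  V 
 * T   R  S 
 * U   L  T 
 * V   U  V 
(> = start, * = accepting)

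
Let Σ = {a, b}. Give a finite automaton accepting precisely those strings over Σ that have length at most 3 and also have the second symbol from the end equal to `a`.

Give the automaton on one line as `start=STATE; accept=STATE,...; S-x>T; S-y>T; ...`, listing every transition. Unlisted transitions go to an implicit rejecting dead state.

Build one automaton per condition and run them in lockstep. One (5 states) tracks the input length, saturating at 4; the other (7 states) tracks the last 2 symbols read. Each combined state is a pair, one component from each; accept when both components accept.
          a    b  
>  q0     q1   q2 
   q1     q3   q4 
   q2     q5   q6 
 * q3     q7   q8 
 * q4     q9  q10 
   q5     q7   q8 
   q6     q9  q10 
 * q7    q11  q12 
 * q8    q13  q14 
   q9    q11  q12 
   q10   q13  q14 
   q11   q11  q12 
   q12   q13  q14 
   q13   q11  q12 
   q14   q13  q14 
(> = start, * = accepting)

start=q0; accept=q3,q4,q7,q8; q0-a>q1; q0-b>q2; q1-a>q3; q1-b>q4; q2-a>q5; q2-b>q6; q3-a>q7; q3-b>q8; q4-a>q9; q4-b>q10; q5-a>q7; q5-b>q8; q6-a>q9; q6-b>q10; q7-a>q11; q7-b>q12; q8-a>q13; q8-b>q14; q9-a>q11; q9-b>q12; q10-a>q13; q10-b>q14; q11-a>q11; q11-b>q12; q12-a>q13; q12-b>q14; q13-a>q11; q13-b>q12; q14-a>q13; q14-b>q14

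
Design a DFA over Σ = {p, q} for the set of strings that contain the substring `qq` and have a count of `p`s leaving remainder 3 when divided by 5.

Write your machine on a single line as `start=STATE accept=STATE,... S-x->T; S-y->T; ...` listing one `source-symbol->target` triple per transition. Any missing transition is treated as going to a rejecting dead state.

start=s0; accept=s13; s0-p->s1; s0-q->s2; s1-p->s3; s1-q->s4; s2-p->s1; s2-q->s5; s3-p->s6; s3-q->s7; s4-p->s3; s4-q->s8; s5-p->s8; s5-q->s5; s6-p->s9; s6-q->s10; s7-p->s6; s7-q->s11; s8-p->s11; s8-q->s8; s9-p->s0; s9-q->s12; s10-p->s9; s10-q->s13; s11-p->s13; s11-q->s11; s12-p->s0; s12-q->s14; s13-p->s14; s13-q->s13; s14-p->s5; s14-q->s14

Run two small machines in parallel and take their product. One (3 states) tracks whether and how much of `qq` has been seen; the other (5 states) tracks the count of `p`s modulo 5. Each combined state is a pair, one component from each; accept when both components accept.
A 15-state machine:
          p    q  
>  s0     s1   s2 
   s1     s3   s4 
   s2     s1   s5 
   s3     s6   s7 
   s4     s3   s8 
   s5     s8   s5 
   s6     s9  s10 
   s7     s6  s11 
   s8    s11   s8 
   s9     s0  s12 
   s10    s9  s13 
   s11   s13  s11 
   s12    s0  s14 
 * s13   s14  s13 
   s14    s5  s14 
(> = start, * = accepting)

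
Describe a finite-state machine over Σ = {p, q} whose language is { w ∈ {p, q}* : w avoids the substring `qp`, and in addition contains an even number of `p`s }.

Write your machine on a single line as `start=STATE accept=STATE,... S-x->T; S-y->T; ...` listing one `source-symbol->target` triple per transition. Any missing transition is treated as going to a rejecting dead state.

Run two small machines in parallel and take their product. One (3 states) tracks partial matches of the forbidden pattern `qp`; the other (2 states) tracks the count of `p`s modulo 2. Each combined state is a pair, one component from each; accept when both components accept.
6 states suffice.
        p   q  
>* s0   s1  s2 
   s1   s0  s3 
 * s2   s4  s2 
   s3   s5  s3 
   s4   s5  s4 
   s5   s4  s5 
(> = start, * = accepting)

start=s0; accept=s0,s2; s0-p->s1; s0-q->s2; s1-p->s0; s1-q->s3; s2-p->s4; s2-q->s2; s3-p->s5; s3-q->s3; s4-p->s5; s4-q->s4; s5-p->s4; s5-q->s5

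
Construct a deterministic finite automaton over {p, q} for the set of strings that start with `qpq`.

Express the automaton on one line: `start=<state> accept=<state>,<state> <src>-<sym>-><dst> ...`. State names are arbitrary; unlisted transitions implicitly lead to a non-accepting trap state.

start=A accept=D A-p->E A-q->B B-p->C B-q->E C-p->E C-q->D D-p->D D-q->D E-p->E E-q->E

Check the first 3 symbols one by one: A through C record how many have matched `qpq` so far; any wrong symbol goes to the dead state E. After all 3 match we enter the accepting sink D.
5 states suffice.
       p  q 
>  A   E  B 
   B   C  E 
   C   E  D 
 * D   D  D 
   E   E  E 
(> = start, * = accepting)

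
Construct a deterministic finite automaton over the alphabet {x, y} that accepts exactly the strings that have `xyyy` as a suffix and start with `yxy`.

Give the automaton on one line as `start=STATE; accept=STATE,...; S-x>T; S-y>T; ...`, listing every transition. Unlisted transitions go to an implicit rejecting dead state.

Handle the two conditions separately and then intersect. The first has 5 states tracking how much of the suffix `xyyy` has currently been matched; the second has 5 states tracking whether the input so far still matches the prefix `yxy`. A product state is a pair (one from each), accepting exactly when both do.
A 13-state machine:
          x    y  
>  s0     s1   s2 
   s1     s1   s3 
   s2     s4   s5 
   s3     s1   s6 
   s4     s1   s7 
   s5     s1   s5 
   s6     s1   s8 
   s7     s9  s10 
   s8     s1   s5 
   s9     s9   s7 
   s10    s9  s11 
 * s11    s9  s12 
   s12    s9  s12 
(> = start, * = accepting)

start=s0; accept=s11; s0-x>s1; s0-y>s2; s1-x>s1; s1-y>s3; s2-x>s4; s2-y>s5; s3-x>s1; s3-y>s6; s4-x>s1; s4-y>s7; s5-x>s1; s5-y>s5; s6-x>s1; s6-y>s8; s7-x>s9; s7-y>s10; s8-x>s1; s8-y>s5; s9-x>s9; s9-y>s7; s10-x>s9; s10-y>s11; s11-x>s9; s11-y>s12; s12-x>s9; s12-y>s12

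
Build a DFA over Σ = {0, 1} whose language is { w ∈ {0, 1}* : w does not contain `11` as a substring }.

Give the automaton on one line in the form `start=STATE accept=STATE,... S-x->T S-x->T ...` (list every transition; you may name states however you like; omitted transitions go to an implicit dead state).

Track partial matches of the forbidden pattern `11`. State s2 is a dead state reached once `11` has occurred; every other state accepts. s0 means no part of `11` is currently matched.
With 3 states:
        0   1  
>* s0   s0  s1 
 * s1   s0  s2 
   s2   s2  s2 
(> = start, * = accepting)

start=s0 accept=s0,s1 s0-0->s0 s0-1->s1 s1-0->s0 s1-1->s2 s2-0->s2 s2-1->s2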